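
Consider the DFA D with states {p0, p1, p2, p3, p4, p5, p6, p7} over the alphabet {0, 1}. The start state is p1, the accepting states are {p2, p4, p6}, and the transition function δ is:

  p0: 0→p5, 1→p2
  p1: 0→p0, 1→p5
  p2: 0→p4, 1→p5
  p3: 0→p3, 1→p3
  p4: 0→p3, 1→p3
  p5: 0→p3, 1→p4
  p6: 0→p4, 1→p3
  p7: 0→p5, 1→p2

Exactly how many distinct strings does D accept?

5

The useful subgraph on states {p0, p1, p2, p4, p5} is acyclic, so L(D) is finite; the longest accepting path visits 5 useful states, giving maximum string length 4.
Counting accepting paths from p1 by length: 2 of length 2, 2 of length 3, 1 of length 4. Total 5.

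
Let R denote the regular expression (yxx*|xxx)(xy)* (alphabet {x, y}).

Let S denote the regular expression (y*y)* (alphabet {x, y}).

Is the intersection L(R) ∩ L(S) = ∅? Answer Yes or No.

Converting the expression R to a DFA (subset construction, then merging equivalent states) gives the minimal DFA with states {r0, r1, r2, r3, r4, r5, r6, r7, r8}, start state r0, accepting states {r5, r6, r7} and transitions r0: x→r1, y→r2; r1: x→r3, y→r4; r2: x→r5, y→r4; r3: x→r6, y→r4; r4: x→r4, y→r4; r5: x→r7, y→r4; r6: x→r8, y→r4; r7: x→r7, y→r6; r8: x→r4, y→r6.
Converting the expression S to a DFA (subset construction, then merging equivalent states) gives the minimal DFA with states {s0, s1}, start state s0, accepting states {s0} and transitions s0: x→s1, y→s0; s1: x→s1, y→s1.
Exploring the product automaton R × S from the start pair (r0, s0), following both machines on each input symbol, reaches 10 state pairs: (r0, s0), (r1, s1), (r2, s0), (r3, s1), (r4, s1), (r5, s1), (r4, s0), (r6, s1), (r7, s1), (r8, s1).
R accepts in {r5, r6, r7} and S accepts in {s0}; no reachable pair has both components accepting, so no string drives both machines to acceptance simultaneously and L(R) ∩ L(S) = ∅.
So no string is accepted by both, and the intersection is empty.

Yes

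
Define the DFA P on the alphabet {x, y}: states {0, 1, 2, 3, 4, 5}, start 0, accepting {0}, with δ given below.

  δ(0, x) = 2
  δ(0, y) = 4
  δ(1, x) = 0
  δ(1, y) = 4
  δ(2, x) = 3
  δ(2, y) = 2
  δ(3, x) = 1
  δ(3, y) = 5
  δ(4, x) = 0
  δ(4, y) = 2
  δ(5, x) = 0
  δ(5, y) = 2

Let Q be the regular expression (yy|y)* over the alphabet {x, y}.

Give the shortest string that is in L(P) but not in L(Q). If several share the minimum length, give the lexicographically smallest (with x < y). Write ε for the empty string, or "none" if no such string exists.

yx

The string yx is accepted by P but not by Q.
No shorter string lies in the difference, and yx is the lexicographically first length-2 string in L(P) \ L(Q).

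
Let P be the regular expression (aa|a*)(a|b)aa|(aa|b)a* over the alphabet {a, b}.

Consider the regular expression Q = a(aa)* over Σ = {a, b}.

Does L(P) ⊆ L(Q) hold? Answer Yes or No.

No

The string b is in L(P) but not in L(Q).
So L(P) ⊄ L(Q).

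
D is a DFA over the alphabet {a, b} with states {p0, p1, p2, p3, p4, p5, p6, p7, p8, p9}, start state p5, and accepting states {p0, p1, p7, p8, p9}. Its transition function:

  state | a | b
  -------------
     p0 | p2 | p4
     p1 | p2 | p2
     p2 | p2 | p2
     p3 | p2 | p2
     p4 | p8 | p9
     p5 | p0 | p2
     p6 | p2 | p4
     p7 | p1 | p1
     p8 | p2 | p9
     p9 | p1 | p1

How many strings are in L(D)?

The useful subgraph on states {p0, p1, p4, p5, p8, p9} is acyclic, so L(D) is finite; the longest accepting path visits 6 useful states, giving maximum string length 5.
Counting accepting paths from p5 by length: 1 of length 1, 2 of length 3, 3 of length 4, 2 of length 5. Total 8.

8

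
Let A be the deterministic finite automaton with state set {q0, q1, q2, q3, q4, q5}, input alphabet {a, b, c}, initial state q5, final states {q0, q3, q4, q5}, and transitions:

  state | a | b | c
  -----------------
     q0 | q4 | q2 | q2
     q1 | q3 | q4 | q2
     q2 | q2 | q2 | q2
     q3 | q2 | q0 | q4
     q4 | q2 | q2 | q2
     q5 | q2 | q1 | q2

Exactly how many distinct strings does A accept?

6

The useful subgraph on states {q0, q1, q3, q4, q5} is acyclic, so L(A) is finite; the longest accepting path visits 5 useful states, giving maximum string length 4.
Counting accepting paths from q5 by length: 1 of length 0, 2 of length 2, 2 of length 3, 1 of length 4. Total 6.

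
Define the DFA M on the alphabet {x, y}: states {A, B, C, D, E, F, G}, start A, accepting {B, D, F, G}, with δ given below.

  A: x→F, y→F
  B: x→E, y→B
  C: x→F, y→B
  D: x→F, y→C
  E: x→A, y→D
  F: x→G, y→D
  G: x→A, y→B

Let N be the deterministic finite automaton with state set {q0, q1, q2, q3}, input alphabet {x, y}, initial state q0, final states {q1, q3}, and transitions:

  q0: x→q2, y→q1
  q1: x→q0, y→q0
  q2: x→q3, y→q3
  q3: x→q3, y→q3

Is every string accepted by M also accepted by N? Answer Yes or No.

The string x is in L(M) but not in L(N).
So L(M) ⊄ L(N).

No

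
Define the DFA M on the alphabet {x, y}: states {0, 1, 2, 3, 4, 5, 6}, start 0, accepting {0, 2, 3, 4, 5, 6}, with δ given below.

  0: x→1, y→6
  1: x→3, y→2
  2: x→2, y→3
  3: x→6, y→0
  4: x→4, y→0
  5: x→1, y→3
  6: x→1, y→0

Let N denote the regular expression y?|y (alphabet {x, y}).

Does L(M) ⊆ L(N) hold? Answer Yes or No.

The string xx is in L(M) but not in L(N).
So L(M) ⊄ L(N).

No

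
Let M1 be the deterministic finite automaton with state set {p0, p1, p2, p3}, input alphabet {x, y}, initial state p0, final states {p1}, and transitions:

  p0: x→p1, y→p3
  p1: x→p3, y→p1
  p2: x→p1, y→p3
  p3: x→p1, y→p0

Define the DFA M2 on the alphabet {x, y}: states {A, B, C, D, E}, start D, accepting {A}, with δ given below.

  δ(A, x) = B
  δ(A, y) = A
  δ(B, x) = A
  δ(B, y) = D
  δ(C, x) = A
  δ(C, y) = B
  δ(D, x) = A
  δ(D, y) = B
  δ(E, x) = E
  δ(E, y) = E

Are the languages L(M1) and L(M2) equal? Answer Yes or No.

Yes

Exploring the product automaton M1 × M2 from the start pair (p0, D), following both machines on each input symbol, reaches 3 state pairs: (p0, D), (p1, A), (p3, B).
M1 accepts in {p1} and M2 accepts in {A}. In every reachable pair the two components are either both accepting — (p1, A) — or both non-accepting, so no string is accepted by exactly one of the machines: L(M1) \ L(M2) and L(M2) \ L(M1) are both empty.
Hence every string is accepted by M1 iff it is accepted by M2, and the two languages coincide.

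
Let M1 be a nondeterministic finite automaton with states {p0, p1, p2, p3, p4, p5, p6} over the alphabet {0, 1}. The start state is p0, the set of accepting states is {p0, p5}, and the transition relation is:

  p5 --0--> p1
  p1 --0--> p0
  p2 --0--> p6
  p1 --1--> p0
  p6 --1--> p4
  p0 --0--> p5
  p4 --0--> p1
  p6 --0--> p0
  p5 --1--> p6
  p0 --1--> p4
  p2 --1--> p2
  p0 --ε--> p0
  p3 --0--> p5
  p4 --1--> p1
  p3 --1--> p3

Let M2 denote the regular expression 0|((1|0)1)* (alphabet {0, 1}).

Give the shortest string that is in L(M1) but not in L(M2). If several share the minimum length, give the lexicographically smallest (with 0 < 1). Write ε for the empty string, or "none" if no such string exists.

The string 000 is accepted by M1 but not by M2.
No shorter string lies in the difference, and 000 is the lexicographically first length-3 string in L(M1) \ L(M2).

000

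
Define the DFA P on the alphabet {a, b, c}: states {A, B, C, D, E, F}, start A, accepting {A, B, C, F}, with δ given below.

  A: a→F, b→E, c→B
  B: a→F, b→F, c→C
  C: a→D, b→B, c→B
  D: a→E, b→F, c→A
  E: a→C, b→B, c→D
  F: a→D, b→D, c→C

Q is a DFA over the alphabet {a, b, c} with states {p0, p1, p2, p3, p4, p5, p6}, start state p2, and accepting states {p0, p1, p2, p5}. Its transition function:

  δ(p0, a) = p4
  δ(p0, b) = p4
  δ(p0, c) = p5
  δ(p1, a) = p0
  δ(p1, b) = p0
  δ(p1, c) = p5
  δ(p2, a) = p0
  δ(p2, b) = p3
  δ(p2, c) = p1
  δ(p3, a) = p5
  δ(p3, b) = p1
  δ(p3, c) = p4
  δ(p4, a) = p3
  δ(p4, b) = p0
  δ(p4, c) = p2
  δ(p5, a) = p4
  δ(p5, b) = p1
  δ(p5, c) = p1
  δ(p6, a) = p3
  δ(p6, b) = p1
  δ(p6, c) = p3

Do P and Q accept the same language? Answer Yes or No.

Exploring the product automaton P × Q from the start pair (A, p2), following both machines on each input symbol, reaches 6 state pairs: (A, p2), (F, p0), (E, p3), (B, p1), (D, p4), (C, p5).
P accepts in {A, B, C, F} and Q accepts in {p0, p1, p2, p5}. In every reachable pair the two components are either both accepting — (A, p2), (F, p0), (B, p1), (C, p5) — or both non-accepting, so no string is accepted by exactly one of the machines: L(P) \ L(Q) and L(Q) \ L(P) are both empty.
Hence every string is accepted by P iff it is accepted by Q, and the two languages coincide.

Yes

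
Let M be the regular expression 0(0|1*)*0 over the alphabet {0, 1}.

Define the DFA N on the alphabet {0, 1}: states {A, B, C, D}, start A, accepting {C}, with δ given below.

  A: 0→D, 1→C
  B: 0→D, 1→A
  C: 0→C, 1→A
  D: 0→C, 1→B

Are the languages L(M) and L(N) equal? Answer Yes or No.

The string 010 is accepted by M but rejected by N.
So L(M) ≠ L(N).

No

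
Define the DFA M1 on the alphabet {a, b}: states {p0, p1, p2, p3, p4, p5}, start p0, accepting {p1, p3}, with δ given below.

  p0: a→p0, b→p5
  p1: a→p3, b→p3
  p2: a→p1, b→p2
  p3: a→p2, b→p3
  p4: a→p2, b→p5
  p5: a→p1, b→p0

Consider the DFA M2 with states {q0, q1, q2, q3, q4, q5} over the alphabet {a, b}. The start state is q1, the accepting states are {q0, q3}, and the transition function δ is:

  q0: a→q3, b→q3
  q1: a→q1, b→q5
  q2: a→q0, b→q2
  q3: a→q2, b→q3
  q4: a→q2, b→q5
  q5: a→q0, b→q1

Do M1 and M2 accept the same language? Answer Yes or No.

Yes

Exploring the product automaton M1 × M2 from the start pair (p0, q1), following both machines on each input symbol, reaches 5 state pairs: (p0, q1), (p5, q5), (p1, q0), (p3, q3), (p2, q2).
M1 accepts in {p1, p3} and M2 accepts in {q0, q3}. In every reachable pair the two components are either both accepting — (p1, q0), (p3, q3) — or both non-accepting, so no string is accepted by exactly one of the machines: L(M1) \ L(M2) and L(M2) \ L(M1) are both empty.
Hence every string is accepted by M1 iff it is accepted by M2, and the two languages coincide.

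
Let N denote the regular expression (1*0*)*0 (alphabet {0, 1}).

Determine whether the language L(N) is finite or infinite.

The expression contains a Kleene star applied to a subexpression that matches at least one nonempty string, so it matches strings of unbounded length.
Hence L(N) is infinite.

infinite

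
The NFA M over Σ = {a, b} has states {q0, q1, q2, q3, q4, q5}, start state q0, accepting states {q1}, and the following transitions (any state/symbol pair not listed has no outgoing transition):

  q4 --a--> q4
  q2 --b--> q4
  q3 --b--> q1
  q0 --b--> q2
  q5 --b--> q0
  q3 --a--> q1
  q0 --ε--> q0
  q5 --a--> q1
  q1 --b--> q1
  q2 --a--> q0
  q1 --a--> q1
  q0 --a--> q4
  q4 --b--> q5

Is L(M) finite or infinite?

State q0 is reachable from the start and can reach an accepting state, and it lies on the cycle q0 → q2 → q0.
Traversing that cycle any number of times yields accepted strings of unbounded length, so the language is infinite.

infinite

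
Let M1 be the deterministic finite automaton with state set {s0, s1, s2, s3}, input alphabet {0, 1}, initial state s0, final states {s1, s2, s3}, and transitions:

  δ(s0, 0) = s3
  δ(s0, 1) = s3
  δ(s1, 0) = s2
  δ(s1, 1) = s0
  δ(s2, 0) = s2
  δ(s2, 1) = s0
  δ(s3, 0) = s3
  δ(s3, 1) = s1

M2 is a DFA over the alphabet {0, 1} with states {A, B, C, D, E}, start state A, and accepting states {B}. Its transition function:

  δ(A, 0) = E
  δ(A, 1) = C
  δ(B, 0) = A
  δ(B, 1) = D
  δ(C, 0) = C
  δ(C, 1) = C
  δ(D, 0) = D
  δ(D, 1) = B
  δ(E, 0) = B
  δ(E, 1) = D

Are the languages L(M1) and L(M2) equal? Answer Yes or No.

The string 0 is accepted by M1 but rejected by M2.
So L(M1) ≠ L(M2).

No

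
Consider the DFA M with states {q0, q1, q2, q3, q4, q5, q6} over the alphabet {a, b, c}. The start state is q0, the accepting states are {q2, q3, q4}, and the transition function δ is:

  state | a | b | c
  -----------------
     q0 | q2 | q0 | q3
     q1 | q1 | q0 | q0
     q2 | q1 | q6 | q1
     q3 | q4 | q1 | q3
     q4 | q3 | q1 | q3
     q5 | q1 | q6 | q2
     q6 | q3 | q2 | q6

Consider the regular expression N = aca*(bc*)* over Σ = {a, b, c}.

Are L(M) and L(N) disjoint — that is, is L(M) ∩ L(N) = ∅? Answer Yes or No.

No

The string acbc is accepted by both M and N.
Hence L(M) ∩ L(N) ≠ ∅.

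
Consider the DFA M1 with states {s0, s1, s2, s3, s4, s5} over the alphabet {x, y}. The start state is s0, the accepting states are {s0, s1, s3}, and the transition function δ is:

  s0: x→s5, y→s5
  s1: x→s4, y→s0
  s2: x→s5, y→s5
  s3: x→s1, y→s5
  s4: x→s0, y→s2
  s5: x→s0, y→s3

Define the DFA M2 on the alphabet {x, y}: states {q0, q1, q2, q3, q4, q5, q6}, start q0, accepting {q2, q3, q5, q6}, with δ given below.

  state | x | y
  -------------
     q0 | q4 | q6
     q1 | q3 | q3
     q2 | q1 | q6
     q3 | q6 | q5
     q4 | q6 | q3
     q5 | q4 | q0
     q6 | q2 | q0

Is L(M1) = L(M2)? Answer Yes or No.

The empty string ε is accepted by M1 but rejected by M2.
So L(M1) ≠ L(M2).

No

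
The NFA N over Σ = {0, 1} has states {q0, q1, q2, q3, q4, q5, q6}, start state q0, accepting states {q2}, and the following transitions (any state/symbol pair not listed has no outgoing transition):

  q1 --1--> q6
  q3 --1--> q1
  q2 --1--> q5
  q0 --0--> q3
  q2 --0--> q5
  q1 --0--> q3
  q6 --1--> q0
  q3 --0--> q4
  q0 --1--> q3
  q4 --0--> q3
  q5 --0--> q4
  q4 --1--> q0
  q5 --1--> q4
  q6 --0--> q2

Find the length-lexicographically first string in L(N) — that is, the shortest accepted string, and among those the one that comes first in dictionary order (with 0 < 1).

0110

A breadth-first search from q0 reaches an accepting state first via the path q0 → q3 → q1 → q6 → q2 on input 0110.
No string of length < 4 is accepted (BFS exhausts all shorter strings without reaching an accepting state), and 0110 is the lexicographically least accepting string of length 4.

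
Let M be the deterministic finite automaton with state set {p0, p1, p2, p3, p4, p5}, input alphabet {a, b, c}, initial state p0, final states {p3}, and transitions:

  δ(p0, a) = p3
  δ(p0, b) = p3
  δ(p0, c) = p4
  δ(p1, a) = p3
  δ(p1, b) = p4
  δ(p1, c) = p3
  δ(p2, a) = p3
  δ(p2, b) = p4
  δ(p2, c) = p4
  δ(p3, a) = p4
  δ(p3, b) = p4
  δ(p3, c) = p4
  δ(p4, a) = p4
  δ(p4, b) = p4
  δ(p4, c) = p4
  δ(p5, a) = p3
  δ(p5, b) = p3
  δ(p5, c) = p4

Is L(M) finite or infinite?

finite

The useful states (reachable from p0 and able to reach an accepting state) are {p0, p3}.
Restricted to these states the transition graph has no cycle, so every accepting path has bounded length and L is finite.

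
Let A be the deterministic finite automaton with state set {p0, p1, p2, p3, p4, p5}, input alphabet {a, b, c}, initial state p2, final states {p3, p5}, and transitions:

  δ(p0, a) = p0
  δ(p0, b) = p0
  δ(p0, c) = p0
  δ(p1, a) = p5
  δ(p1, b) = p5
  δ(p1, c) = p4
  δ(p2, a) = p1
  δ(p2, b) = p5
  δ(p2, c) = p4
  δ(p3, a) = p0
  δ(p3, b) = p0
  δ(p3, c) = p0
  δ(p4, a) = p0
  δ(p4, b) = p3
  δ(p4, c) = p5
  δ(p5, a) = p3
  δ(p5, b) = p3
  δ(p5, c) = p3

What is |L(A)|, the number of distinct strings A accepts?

The useful subgraph on states {p1, p2, p3, p4, p5} is acyclic, so L(A) is finite; the longest accepting path visits 5 useful states, giving maximum string length 4.
Counting accepting paths from p2 by length: 1 of length 1, 7 of length 2, 11 of length 3, 3 of length 4. Total 22.

22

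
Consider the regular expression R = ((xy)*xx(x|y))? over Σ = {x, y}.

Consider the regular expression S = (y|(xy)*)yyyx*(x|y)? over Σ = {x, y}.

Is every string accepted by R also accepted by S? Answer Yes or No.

The empty string ε is in L(R) but not in L(S).
So L(R) ⊄ L(S).

No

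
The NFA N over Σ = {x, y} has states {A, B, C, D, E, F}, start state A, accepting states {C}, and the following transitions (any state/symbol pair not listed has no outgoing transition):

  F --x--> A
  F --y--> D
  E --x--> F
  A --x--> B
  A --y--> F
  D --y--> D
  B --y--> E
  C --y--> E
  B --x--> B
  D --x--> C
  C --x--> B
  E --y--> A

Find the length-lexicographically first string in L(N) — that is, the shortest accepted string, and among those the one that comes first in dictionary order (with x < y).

yyx

A breadth-first search from A reaches an accepting state first via the path A → F → D → C on input yyx.
No string of length < 3 is accepted (BFS exhausts all shorter strings without reaching an accepting state), and yyx is the lexicographically least accepting string of length 3.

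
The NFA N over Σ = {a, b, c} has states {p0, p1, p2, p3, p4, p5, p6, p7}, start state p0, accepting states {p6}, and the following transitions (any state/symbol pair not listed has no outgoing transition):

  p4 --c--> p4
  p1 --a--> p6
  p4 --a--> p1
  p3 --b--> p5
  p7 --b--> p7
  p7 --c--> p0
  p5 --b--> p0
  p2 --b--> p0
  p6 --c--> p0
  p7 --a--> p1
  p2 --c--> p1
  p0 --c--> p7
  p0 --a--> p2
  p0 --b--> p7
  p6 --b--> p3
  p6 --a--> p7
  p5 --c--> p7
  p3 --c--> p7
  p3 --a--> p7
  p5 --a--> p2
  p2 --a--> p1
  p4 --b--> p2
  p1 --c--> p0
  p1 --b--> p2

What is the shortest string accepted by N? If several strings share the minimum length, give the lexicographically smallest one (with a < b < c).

A breadth-first search from p0 reaches an accepting state first via the path p0 → p2 → p1 → p6 on input aaa.
No string of length < 3 is accepted (BFS exhausts all shorter strings without reaching an accepting state), and aaa is the lexicographically least accepting string of length 3.

aaa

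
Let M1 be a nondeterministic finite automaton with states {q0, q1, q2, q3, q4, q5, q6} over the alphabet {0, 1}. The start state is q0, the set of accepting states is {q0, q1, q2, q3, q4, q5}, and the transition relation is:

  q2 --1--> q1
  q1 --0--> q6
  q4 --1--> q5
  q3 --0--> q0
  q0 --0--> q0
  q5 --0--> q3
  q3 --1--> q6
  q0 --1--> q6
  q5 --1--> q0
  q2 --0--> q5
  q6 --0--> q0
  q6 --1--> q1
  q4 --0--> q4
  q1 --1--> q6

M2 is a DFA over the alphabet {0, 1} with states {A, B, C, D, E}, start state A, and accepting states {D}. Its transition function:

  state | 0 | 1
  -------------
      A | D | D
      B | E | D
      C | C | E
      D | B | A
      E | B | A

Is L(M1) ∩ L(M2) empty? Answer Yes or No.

The string 0 is accepted by both M1 and M2.
Hence L(M1) ∩ L(M2) ≠ ∅.

No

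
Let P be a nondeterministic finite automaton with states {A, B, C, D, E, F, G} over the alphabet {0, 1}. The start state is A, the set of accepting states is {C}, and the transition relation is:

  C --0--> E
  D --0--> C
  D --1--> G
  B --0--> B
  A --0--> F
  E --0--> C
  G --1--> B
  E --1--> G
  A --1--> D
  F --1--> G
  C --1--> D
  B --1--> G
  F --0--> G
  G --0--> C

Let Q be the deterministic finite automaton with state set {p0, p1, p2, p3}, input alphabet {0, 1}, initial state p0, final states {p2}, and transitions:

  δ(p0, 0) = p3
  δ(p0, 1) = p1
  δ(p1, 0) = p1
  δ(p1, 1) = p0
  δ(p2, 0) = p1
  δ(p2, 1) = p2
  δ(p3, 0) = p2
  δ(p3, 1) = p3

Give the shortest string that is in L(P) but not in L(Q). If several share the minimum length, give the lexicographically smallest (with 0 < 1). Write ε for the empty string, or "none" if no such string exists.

10

The string 10 is accepted by P but not by Q.
No shorter string lies in the difference, and 10 is the lexicographically first length-2 string in L(P) \ L(Q).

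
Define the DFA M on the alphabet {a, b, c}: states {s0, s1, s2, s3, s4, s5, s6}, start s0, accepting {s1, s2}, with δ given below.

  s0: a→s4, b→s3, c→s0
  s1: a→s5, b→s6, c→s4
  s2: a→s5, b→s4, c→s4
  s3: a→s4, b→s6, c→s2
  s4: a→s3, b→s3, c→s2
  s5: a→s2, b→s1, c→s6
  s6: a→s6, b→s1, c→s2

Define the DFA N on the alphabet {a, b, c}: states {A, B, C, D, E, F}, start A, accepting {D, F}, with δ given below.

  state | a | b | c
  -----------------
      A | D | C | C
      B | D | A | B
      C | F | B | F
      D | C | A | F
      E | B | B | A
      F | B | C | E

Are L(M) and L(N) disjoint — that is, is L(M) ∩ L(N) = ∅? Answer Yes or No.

No

The string ac is accepted by both M and N.
Hence L(M) ∩ L(N) ≠ ∅.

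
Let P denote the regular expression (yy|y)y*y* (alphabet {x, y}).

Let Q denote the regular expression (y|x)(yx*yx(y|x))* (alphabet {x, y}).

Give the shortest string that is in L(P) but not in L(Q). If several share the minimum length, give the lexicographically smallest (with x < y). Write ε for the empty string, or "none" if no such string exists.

The string yy is accepted by P but not by Q.
No shorter string lies in the difference, and yy is the lexicographically first length-2 string in L(P) \ L(Q).

yy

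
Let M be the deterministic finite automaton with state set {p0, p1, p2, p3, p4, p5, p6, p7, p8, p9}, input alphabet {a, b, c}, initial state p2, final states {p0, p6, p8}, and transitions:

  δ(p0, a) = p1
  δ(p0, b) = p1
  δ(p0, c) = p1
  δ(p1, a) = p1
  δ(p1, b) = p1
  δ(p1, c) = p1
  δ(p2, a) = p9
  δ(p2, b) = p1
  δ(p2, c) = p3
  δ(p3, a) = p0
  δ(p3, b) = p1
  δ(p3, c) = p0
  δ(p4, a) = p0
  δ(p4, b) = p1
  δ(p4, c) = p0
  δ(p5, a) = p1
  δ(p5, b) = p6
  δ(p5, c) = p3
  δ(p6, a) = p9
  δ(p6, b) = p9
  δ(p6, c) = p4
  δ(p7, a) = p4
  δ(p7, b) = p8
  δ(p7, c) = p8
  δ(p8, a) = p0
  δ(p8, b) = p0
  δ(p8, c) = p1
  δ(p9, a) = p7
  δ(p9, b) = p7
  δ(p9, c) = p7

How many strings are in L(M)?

The useful subgraph on states {p0, p2, p3, p4, p7, p8, p9} is acyclic, so L(M) is finite; the longest accepting path visits 5 useful states, giving maximum string length 4.
Counting accepting paths from p2 by length: 2 of length 2, 6 of length 3, 18 of length 4. Total 26.

26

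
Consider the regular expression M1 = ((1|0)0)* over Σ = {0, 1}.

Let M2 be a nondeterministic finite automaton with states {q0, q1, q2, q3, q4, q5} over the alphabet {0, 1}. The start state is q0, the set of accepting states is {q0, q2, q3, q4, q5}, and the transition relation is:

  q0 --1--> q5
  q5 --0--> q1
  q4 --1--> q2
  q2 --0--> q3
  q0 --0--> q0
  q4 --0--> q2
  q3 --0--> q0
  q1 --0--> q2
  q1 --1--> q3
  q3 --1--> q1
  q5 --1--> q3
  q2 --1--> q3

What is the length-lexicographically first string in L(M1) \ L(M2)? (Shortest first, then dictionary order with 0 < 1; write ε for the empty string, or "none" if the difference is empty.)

The string 10 is accepted by M1 but not by M2.
No shorter string lies in the difference, and 10 is the lexicographically first length-2 string in L(M1) \ L(M2).

10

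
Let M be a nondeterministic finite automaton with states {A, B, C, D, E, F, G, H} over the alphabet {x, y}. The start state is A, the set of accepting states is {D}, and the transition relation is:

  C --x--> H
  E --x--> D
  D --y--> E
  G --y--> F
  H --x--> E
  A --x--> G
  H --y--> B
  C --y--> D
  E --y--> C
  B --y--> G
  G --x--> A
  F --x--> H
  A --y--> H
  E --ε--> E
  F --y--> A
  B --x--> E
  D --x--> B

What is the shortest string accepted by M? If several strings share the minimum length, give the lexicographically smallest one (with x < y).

A breadth-first search from A reaches an accepting state first via the path A → H → E → D on input yxx.
No string of length < 3 is accepted (BFS exhausts all shorter strings without reaching an accepting state), and yxx is the lexicographically least accepting string of length 3.

yxx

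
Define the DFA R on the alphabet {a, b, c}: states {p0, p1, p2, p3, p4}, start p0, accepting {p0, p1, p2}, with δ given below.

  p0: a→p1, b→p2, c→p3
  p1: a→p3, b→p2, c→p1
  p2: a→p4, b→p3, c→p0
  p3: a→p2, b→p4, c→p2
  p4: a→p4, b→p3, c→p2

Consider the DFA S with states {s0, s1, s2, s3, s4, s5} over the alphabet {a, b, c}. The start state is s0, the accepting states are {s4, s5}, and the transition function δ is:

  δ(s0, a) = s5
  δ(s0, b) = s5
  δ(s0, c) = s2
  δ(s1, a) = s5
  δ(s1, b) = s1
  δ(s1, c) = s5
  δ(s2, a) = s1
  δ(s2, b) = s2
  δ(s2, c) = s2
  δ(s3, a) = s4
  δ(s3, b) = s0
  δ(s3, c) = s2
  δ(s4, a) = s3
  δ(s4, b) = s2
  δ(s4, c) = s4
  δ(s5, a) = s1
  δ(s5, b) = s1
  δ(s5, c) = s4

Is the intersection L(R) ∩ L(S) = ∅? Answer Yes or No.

No

The string a is accepted by both R and S.
Hence L(R) ∩ L(S) ≠ ∅.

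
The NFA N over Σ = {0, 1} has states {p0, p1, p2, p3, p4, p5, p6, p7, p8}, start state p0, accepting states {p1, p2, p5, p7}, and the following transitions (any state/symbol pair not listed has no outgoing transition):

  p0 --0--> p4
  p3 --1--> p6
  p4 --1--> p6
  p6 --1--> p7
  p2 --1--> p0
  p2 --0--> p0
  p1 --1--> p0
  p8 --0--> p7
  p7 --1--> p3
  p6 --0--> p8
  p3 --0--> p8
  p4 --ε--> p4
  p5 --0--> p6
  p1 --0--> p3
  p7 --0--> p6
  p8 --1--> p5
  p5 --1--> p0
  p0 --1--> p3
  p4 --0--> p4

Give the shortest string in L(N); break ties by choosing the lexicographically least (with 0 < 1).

011

A breadth-first search from p0 reaches an accepting state first via the path p0 → p4 → p6 → p7 on input 011.
No string of length < 3 is accepted (BFS exhausts all shorter strings without reaching an accepting state), and 011 is the lexicographically least accepting string of length 3.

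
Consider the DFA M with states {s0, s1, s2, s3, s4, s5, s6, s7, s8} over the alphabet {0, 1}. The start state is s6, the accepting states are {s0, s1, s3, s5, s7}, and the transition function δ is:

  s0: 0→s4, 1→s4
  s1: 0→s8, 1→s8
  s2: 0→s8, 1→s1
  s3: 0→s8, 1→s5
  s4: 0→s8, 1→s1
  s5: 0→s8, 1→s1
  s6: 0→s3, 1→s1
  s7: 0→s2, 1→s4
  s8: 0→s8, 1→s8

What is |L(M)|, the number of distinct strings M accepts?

4

The useful subgraph on states {s1, s3, s5, s6} is acyclic, so L(M) is finite; the longest accepting path visits 4 useful states, giving maximum string length 3.
Counting accepting paths from s6 by length: 2 of length 1, 1 of length 2, 1 of length 3. Total 4.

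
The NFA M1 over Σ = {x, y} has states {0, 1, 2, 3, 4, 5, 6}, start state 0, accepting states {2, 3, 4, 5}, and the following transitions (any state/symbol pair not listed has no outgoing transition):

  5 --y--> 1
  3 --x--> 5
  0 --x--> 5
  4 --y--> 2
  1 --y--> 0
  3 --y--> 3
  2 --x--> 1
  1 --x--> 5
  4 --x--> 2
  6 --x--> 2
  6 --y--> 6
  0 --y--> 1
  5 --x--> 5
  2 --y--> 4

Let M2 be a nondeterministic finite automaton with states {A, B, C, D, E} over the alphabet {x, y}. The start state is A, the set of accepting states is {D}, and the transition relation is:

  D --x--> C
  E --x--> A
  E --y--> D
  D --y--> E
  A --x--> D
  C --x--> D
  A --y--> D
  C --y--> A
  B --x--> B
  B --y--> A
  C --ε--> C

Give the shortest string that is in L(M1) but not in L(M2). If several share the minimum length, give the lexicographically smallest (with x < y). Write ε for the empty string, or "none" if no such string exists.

The string xx is accepted by M1 but not by M2.
No shorter string lies in the difference, and xx is the lexicographically first length-2 string in L(M1) \ L(M2).

xx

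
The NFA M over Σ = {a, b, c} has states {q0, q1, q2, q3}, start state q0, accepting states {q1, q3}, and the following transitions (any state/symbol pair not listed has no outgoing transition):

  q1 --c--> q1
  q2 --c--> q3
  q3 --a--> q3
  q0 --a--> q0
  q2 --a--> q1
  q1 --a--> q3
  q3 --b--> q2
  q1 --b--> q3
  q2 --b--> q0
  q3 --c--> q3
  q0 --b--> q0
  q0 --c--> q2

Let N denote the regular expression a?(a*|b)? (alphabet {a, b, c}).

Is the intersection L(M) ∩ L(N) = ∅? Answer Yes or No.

Converting the expression N to a DFA (subset construction, then merging equivalent states) gives the minimal DFA with states {n0, n1, n2, n3, n4}, start state n0, accepting states {n0, n1, n2, n4} and transitions n0: a→n1, b→n2, c→n3; n1: a→n4, b→n2, c→n3; n2: a→n3, b→n3, c→n3; n3: a→n3, b→n3, c→n3; n4: a→n4, b→n3, c→n3.
Exploring the product automaton M × N from the start pair (q0, n0), following both machines on each input symbol, reaches 8 state pairs: (q0, n0), (q0, n1), (q0, n2), (q2, n3), (q0, n4), (q0, n3), (q1, n3), (q3, n3).
M accepts in {q1, q3} and N accepts in {n0, n1, n2, n4}; no reachable pair has both components accepting, so no string drives both machines to acceptance simultaneously and L(M) ∩ L(N) = ∅.
So no string is accepted by both, and the intersection is empty.

Yes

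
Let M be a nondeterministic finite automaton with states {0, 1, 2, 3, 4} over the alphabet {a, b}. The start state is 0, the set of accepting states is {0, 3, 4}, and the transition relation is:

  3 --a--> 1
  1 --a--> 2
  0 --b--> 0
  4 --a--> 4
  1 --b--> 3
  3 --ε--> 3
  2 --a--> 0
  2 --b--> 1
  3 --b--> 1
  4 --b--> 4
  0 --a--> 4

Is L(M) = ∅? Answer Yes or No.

No

The empty string ε is accepted: the run 0 ends in the accepting state 0.
Since at least one string is accepted, L(M) is not empty.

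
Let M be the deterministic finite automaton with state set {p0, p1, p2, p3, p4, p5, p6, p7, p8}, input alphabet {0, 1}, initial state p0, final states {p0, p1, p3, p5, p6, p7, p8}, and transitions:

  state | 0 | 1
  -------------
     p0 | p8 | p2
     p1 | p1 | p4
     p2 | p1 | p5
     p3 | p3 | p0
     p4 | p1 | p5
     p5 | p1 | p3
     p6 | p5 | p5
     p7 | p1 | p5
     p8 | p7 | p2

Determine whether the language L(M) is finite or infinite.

State p1 is reachable from the start and can reach an accepting state, and it lies on the cycle p1 → p1.
Traversing that cycle any number of times yields accepted strings of unbounded length, so the language is infinite.

infinite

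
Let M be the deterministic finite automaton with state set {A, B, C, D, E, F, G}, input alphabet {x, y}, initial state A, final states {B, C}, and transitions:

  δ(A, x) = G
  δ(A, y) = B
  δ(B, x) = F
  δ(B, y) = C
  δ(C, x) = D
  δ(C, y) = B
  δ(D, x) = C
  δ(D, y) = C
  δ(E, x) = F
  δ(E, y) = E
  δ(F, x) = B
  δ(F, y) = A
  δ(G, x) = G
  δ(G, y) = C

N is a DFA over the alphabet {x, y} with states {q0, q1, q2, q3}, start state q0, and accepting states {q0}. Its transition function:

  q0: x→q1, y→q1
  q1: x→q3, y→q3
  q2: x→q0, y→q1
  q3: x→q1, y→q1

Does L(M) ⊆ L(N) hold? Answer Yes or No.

No

The string y is in L(M) but not in L(N).
So L(M) ⊄ L(N).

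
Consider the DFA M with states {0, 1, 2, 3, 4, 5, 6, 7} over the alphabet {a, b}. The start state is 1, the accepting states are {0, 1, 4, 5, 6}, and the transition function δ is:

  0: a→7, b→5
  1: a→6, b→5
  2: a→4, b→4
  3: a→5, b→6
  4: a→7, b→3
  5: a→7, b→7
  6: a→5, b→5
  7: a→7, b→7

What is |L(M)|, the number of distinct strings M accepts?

5

The useful subgraph on states {1, 5, 6} is acyclic, so L(M) is finite; the longest accepting path visits 3 useful states, giving maximum string length 2.
Counting accepting paths from 1 by length: 1 of length 0, 2 of length 1, 2 of length 2. Total 5.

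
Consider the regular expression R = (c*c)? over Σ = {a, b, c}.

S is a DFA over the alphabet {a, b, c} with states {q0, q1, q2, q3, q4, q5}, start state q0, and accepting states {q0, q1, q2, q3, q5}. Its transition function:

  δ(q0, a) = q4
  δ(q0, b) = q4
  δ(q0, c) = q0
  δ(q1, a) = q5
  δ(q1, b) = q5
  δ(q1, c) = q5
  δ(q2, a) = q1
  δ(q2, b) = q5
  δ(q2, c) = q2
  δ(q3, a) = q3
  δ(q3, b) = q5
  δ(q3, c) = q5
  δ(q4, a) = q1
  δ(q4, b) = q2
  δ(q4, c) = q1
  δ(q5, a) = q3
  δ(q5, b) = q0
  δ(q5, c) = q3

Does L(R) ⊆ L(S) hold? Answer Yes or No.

Yes

Converting the expression R to a DFA (subset construction, then merging equivalent states) gives the minimal DFA with states {r0, r1}, start state r0, accepting states {r0} and transitions r0: a→r1, b→r1, c→r0; r1: a→r1, b→r1, c→r1.
Exploring the product automaton R × S from the start pair (r0, q0), following both machines on each input symbol, reaches 7 state pairs: (r0, q0), (r1, q4), (r1, q1), (r1, q2), (r1, q5), (r1, q3), (r1, q0).
R accepts in {r0} and S accepts in {q0, q1, q2, q3, q5}. The reachable pairs whose R-component is accepting are (r0, q0); in each of them the S-component is accepting too, so the product for L(R) \ L(S) (R-component accepting, S-component rejecting) has no reachable accepting pair and the difference is empty.
Hence every string in L(R) is also in L(S).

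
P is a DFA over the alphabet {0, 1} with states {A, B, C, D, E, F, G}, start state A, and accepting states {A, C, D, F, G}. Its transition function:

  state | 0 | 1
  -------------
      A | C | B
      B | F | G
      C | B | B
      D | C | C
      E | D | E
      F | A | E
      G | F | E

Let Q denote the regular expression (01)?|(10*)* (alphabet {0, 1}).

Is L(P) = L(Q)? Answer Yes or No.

No

The string 0 is accepted by P but rejected by Q.
So L(P) ≠ L(Q).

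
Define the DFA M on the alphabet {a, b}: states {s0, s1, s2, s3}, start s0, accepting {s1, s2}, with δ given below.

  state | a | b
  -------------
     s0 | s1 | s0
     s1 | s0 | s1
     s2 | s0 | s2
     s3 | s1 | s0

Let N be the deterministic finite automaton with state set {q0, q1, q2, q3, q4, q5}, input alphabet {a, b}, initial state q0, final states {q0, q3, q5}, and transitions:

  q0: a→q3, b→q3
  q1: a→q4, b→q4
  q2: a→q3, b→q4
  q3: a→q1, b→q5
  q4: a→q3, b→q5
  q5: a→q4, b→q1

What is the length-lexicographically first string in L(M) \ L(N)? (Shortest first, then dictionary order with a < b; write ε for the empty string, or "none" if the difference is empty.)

The string ba is accepted by M but not by N.
No shorter string lies in the difference, and ba is the lexicographically first length-2 string in L(M) \ L(N).

ba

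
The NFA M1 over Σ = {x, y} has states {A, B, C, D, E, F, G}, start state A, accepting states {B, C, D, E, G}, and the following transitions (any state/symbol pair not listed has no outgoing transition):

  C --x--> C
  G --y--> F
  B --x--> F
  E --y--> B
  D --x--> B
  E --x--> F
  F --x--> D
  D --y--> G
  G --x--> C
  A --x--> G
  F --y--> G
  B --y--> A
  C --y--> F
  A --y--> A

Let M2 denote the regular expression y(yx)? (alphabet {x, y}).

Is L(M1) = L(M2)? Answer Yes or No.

No

The string x is accepted by M1 but rejected by M2.
So L(M1) ≠ L(M2).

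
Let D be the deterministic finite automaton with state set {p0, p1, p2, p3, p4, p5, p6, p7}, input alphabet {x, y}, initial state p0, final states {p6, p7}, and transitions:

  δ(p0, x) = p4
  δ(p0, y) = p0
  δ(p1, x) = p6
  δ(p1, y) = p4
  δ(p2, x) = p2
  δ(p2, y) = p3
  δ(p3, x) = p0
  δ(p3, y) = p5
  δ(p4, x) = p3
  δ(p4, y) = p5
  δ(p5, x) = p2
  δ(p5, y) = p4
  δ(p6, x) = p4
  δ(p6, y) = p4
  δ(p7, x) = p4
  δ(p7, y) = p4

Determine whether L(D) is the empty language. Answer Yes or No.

The states reachable from the start state are {p0, p2, p3, p4, p5}.
None of the accepting states {p6, p7} is reachable, so no string is accepted and L(D) = ∅.

Yes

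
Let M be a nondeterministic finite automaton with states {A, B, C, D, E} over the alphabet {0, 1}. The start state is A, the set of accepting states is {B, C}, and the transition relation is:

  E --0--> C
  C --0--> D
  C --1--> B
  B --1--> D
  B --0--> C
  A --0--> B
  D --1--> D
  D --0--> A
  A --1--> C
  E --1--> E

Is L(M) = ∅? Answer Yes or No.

The string 0 is accepted: the run A → B ends in the accepting state B.
Since at least one string is accepted, L(M) is not empty.

No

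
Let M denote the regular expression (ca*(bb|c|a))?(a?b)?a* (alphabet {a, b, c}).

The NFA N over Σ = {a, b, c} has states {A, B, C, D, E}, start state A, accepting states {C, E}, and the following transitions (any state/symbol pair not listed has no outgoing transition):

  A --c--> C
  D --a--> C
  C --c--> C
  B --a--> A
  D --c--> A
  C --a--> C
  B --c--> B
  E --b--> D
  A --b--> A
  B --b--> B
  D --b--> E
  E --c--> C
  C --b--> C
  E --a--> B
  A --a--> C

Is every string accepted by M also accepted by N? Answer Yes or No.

No

The empty string ε is in L(M) but not in L(N).
So L(M) ⊄ L(N).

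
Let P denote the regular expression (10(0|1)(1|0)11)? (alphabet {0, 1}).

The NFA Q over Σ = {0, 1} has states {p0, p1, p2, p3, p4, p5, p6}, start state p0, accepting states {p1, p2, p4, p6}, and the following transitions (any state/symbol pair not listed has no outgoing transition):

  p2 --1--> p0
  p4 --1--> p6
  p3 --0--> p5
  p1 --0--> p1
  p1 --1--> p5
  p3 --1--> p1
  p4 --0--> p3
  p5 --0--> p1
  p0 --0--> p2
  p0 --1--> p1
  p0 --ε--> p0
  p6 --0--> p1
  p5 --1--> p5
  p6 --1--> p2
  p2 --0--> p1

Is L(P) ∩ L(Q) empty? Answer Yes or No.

Yes

Converting the expression P to a DFA (subset construction, then merging equivalent states) gives the minimal DFA with states {r0, r1, r2, r3, r4, r5, r6, r7}, start state r0, accepting states {r0, r7} and transitions r0: 0→r1, 1→r2; r1: 0→r1, 1→r1; r2: 0→r3, 1→r1; r3: 0→r4, 1→r4; r4: 0→r5, 1→r5; r5: 0→r1, 1→r6; r6: 0→r1, 1→r7; r7: 0→r1, 1→r1.
Exploring the product automaton P × Q from the start pair (r0, p0), following both machines on each input symbol, reaches 13 state pairs: (r0, p0), (r1, p2), (r2, p1), (r1, p1), (r1, p0), (r3, p1), (r1, p5), (r4, p1), (r4, p5), (r5, p1), (r5, p5), (r6, p5), (r7, p5).
P accepts in {r0, r7} and Q accepts in {p1, p2, p4, p6}; no reachable pair has both components accepting, so no string drives both machines to acceptance simultaneously and L(P) ∩ L(Q) = ∅.
So no string is accepted by both, and the intersection is empty.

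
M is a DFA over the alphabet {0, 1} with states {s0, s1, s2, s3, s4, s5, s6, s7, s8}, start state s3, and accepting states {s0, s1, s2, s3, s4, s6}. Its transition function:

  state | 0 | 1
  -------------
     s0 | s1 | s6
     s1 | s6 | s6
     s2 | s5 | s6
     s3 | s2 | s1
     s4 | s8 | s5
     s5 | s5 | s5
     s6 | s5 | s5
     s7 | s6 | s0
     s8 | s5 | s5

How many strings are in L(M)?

6

The useful subgraph on states {s1, s2, s3, s6} is acyclic, so L(M) is finite; the longest accepting path visits 3 useful states, giving maximum string length 2.
Counting accepting paths from s3 by length: 1 of length 0, 2 of length 1, 3 of length 2. Total 6.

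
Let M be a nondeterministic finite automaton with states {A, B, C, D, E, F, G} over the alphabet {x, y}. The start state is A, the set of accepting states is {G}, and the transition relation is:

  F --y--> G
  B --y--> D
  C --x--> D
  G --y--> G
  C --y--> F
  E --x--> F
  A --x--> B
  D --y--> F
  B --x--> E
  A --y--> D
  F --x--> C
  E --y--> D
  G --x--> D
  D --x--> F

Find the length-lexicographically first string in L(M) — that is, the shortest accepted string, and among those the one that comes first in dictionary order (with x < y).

A breadth-first search from A reaches an accepting state first via the path A → D → F → G on input yxy.
No string of length < 3 is accepted (BFS exhausts all shorter strings without reaching an accepting state), and yxy is the lexicographically least accepting string of length 3.

yxy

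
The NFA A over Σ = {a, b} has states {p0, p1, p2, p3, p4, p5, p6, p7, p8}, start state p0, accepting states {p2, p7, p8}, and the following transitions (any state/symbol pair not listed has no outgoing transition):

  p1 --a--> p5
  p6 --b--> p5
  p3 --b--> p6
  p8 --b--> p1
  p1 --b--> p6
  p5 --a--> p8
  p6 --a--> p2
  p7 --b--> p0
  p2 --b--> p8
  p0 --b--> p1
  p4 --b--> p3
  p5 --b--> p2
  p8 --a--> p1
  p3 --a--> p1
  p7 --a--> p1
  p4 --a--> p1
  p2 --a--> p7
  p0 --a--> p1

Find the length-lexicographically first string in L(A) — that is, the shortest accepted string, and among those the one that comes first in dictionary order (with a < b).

aaa

A breadth-first search from p0 reaches an accepting state first via the path p0 → p1 → p5 → p8 on input aaa.
No string of length < 3 is accepted (BFS exhausts all shorter strings without reaching an accepting state), and aaa is the lexicographically least accepting string of length 3.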